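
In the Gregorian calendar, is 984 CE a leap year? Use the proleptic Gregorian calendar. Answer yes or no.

yes

984 is divisible by 4 and not by 100, so it is a leap year.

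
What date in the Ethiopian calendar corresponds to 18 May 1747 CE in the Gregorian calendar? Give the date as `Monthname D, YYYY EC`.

Ginbot 12, 1739 EC

Both dates share Julian Day Number 2359276; in the Ethiopian calendar that is 12 Ginbot 1739 EC.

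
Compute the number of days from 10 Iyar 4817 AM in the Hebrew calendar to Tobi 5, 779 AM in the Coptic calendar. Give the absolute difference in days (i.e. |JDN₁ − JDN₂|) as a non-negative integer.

JDN of the first date = 2107234.
JDN of the second date = 2109318.
|2109318 − 2107234| = 2084.

2084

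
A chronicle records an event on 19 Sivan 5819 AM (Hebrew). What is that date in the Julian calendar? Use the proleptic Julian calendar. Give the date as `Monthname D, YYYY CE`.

May 18, 2059 CE

The source date corresponds to 31 May 2059 in the Gregorian calendar (JDN 2473245).
That day falls on 18 May 2059 CE in the Julian calendar.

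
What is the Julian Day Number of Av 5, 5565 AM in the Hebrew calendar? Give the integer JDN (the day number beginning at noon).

In the Gregorian calendar the same day is 31 July 1805.
JDN 2451545 is 1 January 2000 CE (Gregorian); the target day is −71011 days from there, so JDN = 2380534.

2380534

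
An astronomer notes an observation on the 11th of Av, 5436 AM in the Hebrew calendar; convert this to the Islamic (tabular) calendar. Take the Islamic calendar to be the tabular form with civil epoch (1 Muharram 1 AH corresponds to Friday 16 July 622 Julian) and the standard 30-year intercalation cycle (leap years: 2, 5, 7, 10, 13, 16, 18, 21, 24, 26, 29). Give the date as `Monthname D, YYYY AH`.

The source date corresponds to 21 July 1676 in the Gregorian calendar (JDN 2333409).
That day falls on 10 Jumada al-Awwal 1087 AH in the tabular Islamic calendar.

Jumada al-Awwal 10, 1087 AH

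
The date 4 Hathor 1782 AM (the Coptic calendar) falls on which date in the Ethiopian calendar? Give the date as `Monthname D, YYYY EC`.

Hidar 4, 2058 EC

Both dates share Julian Day Number 2475603; in the Ethiopian calendar that is 4 Hidar 2058 EC.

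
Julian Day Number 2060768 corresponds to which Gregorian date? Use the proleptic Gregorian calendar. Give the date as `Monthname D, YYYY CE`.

Counting from JDN 2299161 = 15 Oct 1582 gives an offset of -238393 days.

February 2, 930 CE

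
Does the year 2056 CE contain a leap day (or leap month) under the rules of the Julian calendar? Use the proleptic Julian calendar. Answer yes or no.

yes

2056 mod 4 = 0, so it is a leap year in the Julian calendar.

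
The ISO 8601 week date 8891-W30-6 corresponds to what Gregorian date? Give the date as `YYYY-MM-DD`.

ISO week 1 of 8891 is the week containing the first Thursday of 8891.
Week 30, day 6 (Saturday) lands on 8891-07-28.

8891-07-28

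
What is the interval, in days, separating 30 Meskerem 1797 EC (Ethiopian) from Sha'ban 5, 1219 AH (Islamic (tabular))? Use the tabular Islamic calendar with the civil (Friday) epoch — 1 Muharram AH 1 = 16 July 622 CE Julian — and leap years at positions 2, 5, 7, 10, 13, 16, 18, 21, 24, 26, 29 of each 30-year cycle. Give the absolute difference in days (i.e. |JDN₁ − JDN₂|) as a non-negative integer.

First date → JDN 2380239; second date → JDN 2380270.
The interval is |2380239 − 2380270| = 31 days.

31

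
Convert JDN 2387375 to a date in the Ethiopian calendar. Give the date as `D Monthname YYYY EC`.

The Gregorian equivalent of JDN 2387375 is 23 April 1824.
In the Ethiopian calendar that day is 16 Miyazya 1816 EC.

16 Miyazya 1816 EC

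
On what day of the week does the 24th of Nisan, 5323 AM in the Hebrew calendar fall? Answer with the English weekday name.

This is JDN 2292050 (27 April 1563 Gregorian).
2292050 ≡ 5 (mod 7); counting from Monday = 0 gives Saturday.

Saturday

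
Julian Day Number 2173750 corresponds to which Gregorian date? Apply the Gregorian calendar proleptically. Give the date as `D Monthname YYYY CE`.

4 June 1239 CE

Counting from JDN 2299161 = 15 Oct 1582 gives an offset of -125411 days.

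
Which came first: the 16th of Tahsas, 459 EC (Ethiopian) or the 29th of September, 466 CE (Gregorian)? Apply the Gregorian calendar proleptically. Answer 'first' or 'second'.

second

Converting both to JDN: 1891610 vs 1891535; the smaller is the second.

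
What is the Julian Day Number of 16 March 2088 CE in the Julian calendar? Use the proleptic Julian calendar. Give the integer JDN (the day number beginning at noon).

In the Gregorian calendar the same day is 29 March 2088.
JDN 2400001 is 17 November 1858 CE (Gregorian), MJD 0; the target day is +83774 days from there, so JDN = 2483775.

2483775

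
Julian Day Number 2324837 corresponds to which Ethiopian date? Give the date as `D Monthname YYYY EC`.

26 Tir 1645 EC

JDN 2324837 is 31 January 1653 in the Gregorian calendar.
In the Ethiopian calendar that day is 26 Tir 1645 EC.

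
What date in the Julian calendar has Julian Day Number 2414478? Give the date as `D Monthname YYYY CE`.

25 June 1898 CE

The Gregorian equivalent of JDN 2414478 is 7 July 1898.
In the Julian calendar that day is 25 June 1898 CE.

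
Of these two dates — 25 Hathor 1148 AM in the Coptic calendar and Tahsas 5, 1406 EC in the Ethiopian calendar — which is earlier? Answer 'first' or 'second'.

second

The two dates have Julian Day Numbers 2244056 and 2237491 respectively.
Since 2237491 < 2244056, the second date comes first.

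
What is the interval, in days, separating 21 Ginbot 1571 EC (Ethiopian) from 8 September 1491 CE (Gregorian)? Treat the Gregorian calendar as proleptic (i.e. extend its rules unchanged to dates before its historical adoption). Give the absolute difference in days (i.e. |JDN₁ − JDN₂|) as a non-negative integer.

32036

JDN of the first date = 2297923.
JDN of the second date = 2265887.
|2265887 − 2297923| = 32036.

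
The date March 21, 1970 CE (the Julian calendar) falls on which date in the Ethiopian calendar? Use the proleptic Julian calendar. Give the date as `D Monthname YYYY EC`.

The source date corresponds to 3 April 1970 in the Gregorian calendar (JDN 2440680).
That day falls on 25 Megabit 1962 EC in the Ethiopian calendar.

25 Megabit 1962 EC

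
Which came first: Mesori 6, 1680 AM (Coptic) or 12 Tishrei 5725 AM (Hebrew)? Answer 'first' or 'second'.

first

First date → JDN 2438620; second date → JDN 2438657.
JDN 2438620 < JDN 2438657, so the first date is earlier.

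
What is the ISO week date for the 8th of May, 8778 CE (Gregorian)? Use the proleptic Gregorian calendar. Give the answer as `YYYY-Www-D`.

8778-W19-1

The weekday is Monday (ISO weekday 1).
That Monday belongs to ISO week 19 of ISO year 8778.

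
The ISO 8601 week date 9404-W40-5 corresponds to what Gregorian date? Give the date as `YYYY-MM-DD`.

9404-10-05

ISO week 1 of 9404 is the week containing the first Thursday of 9404.
Week 40, day 5 (Friday) lands on 9404-10-05.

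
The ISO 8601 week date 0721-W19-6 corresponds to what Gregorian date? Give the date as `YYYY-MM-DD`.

0721-05-14

ISO week 1 of 721 is the week containing the first Thursday of 721.
Week 19, day 6 (Saturday) lands on 0721-05-14.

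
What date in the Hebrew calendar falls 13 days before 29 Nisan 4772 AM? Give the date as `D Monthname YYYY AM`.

16 Nisan 4772 AM

Counting 13 days back from JDN 2090805 reaches JDN 2090792, which is 16 Nisan 4772 AM.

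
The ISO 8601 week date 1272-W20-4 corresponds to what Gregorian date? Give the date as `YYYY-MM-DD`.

1272-05-19

ISO week 1 of 1272 is the week containing the first Thursday of 1272.
Week 20, day 4 (Thursday) lands on 1272-05-19.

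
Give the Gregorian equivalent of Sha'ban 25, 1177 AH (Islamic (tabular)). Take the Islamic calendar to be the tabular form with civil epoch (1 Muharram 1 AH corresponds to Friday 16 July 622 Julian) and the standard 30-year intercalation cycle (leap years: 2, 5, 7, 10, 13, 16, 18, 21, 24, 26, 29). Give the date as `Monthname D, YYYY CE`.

February 28, 1764 CE

Julian Day Number of the source date = 2365406.
Converting JDN 2365406 to the Gregorian calendar gives 28 February 1764 CE.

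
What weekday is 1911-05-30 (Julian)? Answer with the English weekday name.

Equivalently 12 June 1911 Gregorian, JDN 2419200.
2419200 ≡ 0 (mod 7); counting from Monday = 0 gives Monday.

Monday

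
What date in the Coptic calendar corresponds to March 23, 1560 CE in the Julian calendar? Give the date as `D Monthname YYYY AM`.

Both dates share Julian Day Number 2290930; in the Coptic calendar that is 27 Paremhat 1276 AM.

27 Paremhat 1276 AM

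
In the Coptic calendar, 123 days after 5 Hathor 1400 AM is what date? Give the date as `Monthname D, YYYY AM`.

The starting date is JDN 2336079; 2336079 + 123 = 2336202.
JDN 2336202 corresponds to Paremhat 8, 1400 AM.

Paremhat 8, 1400 AM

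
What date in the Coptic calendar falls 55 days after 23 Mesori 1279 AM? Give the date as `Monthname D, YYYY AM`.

Counting 55 days forward from JDN 2292171 reaches JDN 2292226, which is Paopi 12, 1280 AM.

Paopi 12, 1280 AM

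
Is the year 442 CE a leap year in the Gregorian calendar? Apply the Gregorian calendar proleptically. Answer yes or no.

442 is not divisible by 4, so it is a common year.

no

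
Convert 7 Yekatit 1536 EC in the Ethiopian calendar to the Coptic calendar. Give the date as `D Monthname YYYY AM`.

The source date corresponds to 12 February 1544 in the proleptic Gregorian calendar (JDN 2285036).
That day falls on 7 Meshir 1260 AM in the Coptic calendar.

7 Meshir 1260 AM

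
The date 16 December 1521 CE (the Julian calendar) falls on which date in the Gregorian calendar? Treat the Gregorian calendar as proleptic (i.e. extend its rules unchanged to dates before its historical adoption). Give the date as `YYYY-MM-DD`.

1521-12-26

For dates in this range the Gregorian date is 10 days ahead of the Julian.
16 December 1521 Julian + 10 days → 26 December 1521 Gregorian.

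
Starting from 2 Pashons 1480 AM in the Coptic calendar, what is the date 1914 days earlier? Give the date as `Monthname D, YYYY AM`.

The starting date is JDN 2365476; 2365476 − 1914 = 2363562.
JDN 2363562 corresponds to Meshir 5, 1475 AM.

Meshir 5, 1475 AM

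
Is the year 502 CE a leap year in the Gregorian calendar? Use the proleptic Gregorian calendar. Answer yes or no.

no

502 is not divisible by 4, so it is a common year.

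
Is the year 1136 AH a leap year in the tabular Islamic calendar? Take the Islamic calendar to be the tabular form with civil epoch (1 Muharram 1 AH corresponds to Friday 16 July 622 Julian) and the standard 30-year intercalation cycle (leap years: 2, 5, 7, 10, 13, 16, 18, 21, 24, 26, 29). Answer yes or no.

yes

Year 1136 AH is year 26 of its 30-year cycle; leap positions are 2, 5, 7, 10, 13, 16, 18, 21, 24, 26, 29, so it is a leap year (355 days).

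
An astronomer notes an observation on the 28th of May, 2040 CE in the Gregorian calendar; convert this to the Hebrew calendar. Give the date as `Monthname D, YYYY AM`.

Julian Day Number of the source date = 2466303.
Converting JDN 2466303 to the Hebrew calendar gives 16 Sivan 5800 AM.

Sivan 16, 5800 AM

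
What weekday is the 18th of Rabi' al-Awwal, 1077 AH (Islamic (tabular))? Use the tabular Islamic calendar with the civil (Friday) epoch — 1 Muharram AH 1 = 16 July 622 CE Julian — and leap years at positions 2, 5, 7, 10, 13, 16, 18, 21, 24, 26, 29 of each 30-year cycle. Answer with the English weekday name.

Saturday

In the Gregorian calendar this is 18 September 1666 (JDN 2329815).
Since JDN mod 7 = 5 (0 = Monday), the day is Saturday.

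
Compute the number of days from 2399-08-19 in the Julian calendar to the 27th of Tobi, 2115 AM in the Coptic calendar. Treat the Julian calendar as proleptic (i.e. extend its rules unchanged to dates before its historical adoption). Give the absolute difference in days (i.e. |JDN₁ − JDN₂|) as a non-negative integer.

JDN of the first date = 2597523.
JDN of the second date = 2597314.
|2597314 − 2597523| = 209.

209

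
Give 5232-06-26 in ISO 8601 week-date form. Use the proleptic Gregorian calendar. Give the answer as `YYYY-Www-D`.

The weekday is Saturday (ISO weekday 6).
That Saturday belongs to ISO week 26 of ISO year 5232.

5232-W26-6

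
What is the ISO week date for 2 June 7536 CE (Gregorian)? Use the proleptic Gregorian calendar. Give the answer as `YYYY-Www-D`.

7536-W23-2

The weekday is Tuesday (ISO weekday 2).
That Tuesday belongs to ISO week 23 of ISO year 7536.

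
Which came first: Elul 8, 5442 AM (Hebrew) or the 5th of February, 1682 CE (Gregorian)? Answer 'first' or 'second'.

second

Converting both to JDN: 2335652 vs 2335434; the smaller is the second.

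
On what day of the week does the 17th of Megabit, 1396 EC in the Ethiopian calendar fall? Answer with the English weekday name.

Equivalently 22 March 1404 Gregorian, JDN 2233941.
Since JDN mod 7 = 3 (0 = Monday), the day is Thursday.

Thursday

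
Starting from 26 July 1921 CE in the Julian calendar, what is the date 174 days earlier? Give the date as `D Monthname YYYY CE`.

JDN of 26 July 1921 CE = 2422910.
2422910 − 174 = 2422736.
JDN 2422736 in the Julian calendar is 2 February 1921 CE.

2 February 1921 CE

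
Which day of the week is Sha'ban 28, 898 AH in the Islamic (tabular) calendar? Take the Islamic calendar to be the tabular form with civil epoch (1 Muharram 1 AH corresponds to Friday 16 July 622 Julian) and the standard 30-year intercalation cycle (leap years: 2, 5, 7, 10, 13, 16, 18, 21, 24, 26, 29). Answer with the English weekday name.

Friday

This is JDN 2266541 (23 June 1493 Gregorian).
2266541 ≡ 4 (mod 7); counting from Monday = 0 gives Friday.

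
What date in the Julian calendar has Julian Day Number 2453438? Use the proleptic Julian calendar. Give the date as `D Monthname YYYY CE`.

JDN 2453438 is 8 March 2005 in the Gregorian calendar.
In the Julian calendar that day is 23 February 2005 CE.

23 February 2005 CE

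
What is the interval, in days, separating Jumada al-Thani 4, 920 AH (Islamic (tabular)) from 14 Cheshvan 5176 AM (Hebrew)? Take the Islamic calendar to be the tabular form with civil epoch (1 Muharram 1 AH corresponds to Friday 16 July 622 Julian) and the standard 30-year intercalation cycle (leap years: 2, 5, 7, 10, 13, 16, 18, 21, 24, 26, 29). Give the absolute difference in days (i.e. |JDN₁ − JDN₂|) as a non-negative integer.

36077

JDN of the first date = 2274254.
JDN of the second date = 2238177.
|2238177 − 2274254| = 36077.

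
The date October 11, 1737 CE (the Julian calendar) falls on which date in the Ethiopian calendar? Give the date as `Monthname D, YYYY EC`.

Tikimt 14, 1730 EC

Both dates share Julian Day Number 2355781; in the Ethiopian calendar that is 14 Tikimt 1730 EC.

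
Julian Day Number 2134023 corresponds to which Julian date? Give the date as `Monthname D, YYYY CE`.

August 21, 1130 CE

JDN 2134023 is 28 August 1130 in the proleptic Gregorian calendar.
In the Julian calendar that day is August 21, 1130 CE.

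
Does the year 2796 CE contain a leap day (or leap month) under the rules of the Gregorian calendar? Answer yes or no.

2796 is divisible by 4 and not by 100, so it is a leap year.

yes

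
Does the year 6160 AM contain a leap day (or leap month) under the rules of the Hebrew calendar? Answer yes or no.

Hebrew year 6160 is year 4 of its 19-year Metonic cycle; leap years are at positions 3, 6, 8, 11, 14, 17, 19, so it is a common year (12 months).

no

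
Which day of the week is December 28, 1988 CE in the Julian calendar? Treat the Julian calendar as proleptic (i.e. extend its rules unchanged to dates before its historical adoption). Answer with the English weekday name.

Tuesday

Equivalently 10 January 1989 Gregorian, JDN 2447537.
Since JDN mod 7 = 1 (0 = Monday), the day is Tuesday.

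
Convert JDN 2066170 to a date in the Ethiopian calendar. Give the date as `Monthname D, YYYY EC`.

The proleptic Gregorian equivalent of JDN 2066170 is 17 November 944.
In the Ethiopian calendar that day is Hidar 16, 937 EC.

Hidar 16, 937 EC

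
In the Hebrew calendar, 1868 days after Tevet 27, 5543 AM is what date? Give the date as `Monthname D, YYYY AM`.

Adar I 4, 5548 AM

The starting date is JDN 2372288; 2372288 + 1868 = 2374156.
JDN 2374156 corresponds to Adar I 4, 5548 AM.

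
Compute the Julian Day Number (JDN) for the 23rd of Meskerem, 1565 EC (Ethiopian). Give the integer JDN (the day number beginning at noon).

2295494

Equivalently 30 September 1572 (proleptic Gregorian).
JDN 2299161 is 15 October 1582 CE (Gregorian); the target day is −3667 days from there, so JDN = 2295494.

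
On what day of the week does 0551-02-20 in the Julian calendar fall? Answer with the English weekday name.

Monday

In the proleptic Gregorian calendar this is 22 February 551 (JDN 1922361).
1922361 ≡ 0 (mod 7); counting from Monday = 0 gives Monday.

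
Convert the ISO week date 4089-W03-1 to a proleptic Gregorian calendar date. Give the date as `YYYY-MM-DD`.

ISO week 1 of 4089 is the week containing the first Thursday of 4089.
Week 3, day 1 (Monday) lands on 4089-01-17.

4089-01-17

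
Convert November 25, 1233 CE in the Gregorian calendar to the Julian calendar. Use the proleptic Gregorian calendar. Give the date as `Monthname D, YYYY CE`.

November 18, 1233 CE

At this point the Julian calendar is 7 days behind the Gregorian.
25 November 1233 Gregorian − 7 days → 18 November 1233 Julian.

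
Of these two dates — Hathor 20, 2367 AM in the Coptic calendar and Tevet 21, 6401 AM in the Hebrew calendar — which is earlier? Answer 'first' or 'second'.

First date → JDN 2689290; second date → JDN 2685660.
JDN 2685660 < JDN 2689290, so the second date is earlier.

second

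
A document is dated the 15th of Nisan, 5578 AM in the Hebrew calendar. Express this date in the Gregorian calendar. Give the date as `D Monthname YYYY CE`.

21 April 1818 CE

Both dates share Julian Day Number 2385181; in the Gregorian calendar that is 21 April 1818 CE.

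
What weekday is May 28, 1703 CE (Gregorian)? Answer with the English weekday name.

Monday

2343215 ≡ 0 (mod 7); counting from Monday = 0 gives Monday.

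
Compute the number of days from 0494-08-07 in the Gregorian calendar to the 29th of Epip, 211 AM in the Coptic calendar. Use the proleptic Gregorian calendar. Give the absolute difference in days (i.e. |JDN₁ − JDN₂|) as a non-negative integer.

First date → JDN 1901709; second date → JDN 1902060.
The interval is |1901709 − 1902060| = 351 days.

351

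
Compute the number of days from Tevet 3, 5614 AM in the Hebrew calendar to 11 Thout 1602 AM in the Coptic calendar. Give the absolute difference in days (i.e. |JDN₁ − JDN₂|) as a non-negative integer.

11583

First date → JDN 2398222; second date → JDN 2409805.
The interval is |2398222 − 2409805| = 11583 days.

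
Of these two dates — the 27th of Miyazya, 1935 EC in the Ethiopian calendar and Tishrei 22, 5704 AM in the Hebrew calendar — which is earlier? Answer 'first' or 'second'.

first

First date → JDN 2430850; second date → JDN 2431019.
JDN 2430850 < JDN 2431019, so the first date is earlier.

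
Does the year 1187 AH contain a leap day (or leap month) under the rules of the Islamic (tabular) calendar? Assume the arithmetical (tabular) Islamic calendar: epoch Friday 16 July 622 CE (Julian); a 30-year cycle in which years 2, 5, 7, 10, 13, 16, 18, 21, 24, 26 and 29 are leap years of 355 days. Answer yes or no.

no

Year 1187 AH is year 17 of its 30-year cycle; leap positions are 2, 5, 7, 10, 13, 16, 18, 21, 24, 26, 29, so it is a common year (354 days).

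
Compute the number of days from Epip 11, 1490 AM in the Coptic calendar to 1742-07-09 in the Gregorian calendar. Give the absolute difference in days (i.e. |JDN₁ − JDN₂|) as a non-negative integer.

11695

First date → JDN 2369197; second date → JDN 2357502.
The interval is |2369197 − 2357502| = 11695 days.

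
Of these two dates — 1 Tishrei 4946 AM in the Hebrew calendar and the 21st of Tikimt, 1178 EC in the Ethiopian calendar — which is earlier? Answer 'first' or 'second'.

first

First date → JDN 2154120; second date → JDN 2154170.
JDN 2154120 < JDN 2154170, so the first date is earlier.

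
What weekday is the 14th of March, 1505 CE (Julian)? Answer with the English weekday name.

Equivalently 24 March 1505 Gregorian, JDN 2270832.
JDN 2270832 mod 7 = 4, and JDN 0 was a Monday, so this is a Friday.

Friday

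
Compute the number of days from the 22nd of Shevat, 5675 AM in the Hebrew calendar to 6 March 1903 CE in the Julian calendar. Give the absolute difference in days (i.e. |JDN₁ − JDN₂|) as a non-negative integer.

4342

First date → JDN 2420535; second date → JDN 2416193.
The interval is |2420535 − 2416193| = 4342 days.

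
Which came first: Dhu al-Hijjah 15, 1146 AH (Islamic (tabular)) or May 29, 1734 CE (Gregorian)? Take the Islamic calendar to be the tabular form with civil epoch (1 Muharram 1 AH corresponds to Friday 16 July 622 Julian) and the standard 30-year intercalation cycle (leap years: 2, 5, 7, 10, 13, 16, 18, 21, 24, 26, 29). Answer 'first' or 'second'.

first

First date → JDN 2354529; second date → JDN 2354539.
JDN 2354529 < JDN 2354539, so the first date is earlier.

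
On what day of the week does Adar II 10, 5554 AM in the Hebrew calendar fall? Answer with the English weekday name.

Wednesday

In the Gregorian calendar this is 12 March 1794 (JDN 2376376).
JDN 2376376 mod 7 = 2, and JDN 0 was a Monday, so this is a Wednesday.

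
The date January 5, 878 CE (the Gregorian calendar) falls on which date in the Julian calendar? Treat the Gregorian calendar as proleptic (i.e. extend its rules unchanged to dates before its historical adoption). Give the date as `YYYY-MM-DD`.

0878-01-01

For dates in this range the Gregorian date is 4 days ahead of the Julian.
5 January 878 Gregorian − 4 days → 1 January 878 Julian.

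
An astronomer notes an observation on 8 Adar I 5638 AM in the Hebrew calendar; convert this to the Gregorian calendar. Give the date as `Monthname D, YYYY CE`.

February 11, 1878 CE

Julian Day Number of the source date = 2407027.
Converting JDN 2407027 to the Gregorian calendar gives 11 February 1878 CE.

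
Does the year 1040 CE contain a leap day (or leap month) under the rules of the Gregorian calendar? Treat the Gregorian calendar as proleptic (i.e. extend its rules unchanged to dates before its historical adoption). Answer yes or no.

1040 is divisible by 4 and not by 100, so it is a leap year.

yes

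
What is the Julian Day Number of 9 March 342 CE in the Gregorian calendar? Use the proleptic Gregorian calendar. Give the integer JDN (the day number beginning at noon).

1846040

JDN 2451545 is 1 January 2000 CE (Gregorian); the target day is −605505 days from there, so JDN = 1846040.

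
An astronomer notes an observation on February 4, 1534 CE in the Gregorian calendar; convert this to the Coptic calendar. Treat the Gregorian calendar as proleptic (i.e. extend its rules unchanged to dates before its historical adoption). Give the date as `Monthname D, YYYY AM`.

Both dates share Julian Day Number 2281376; in the Coptic calendar that is 30 Tobi 1250 AM.

Tobi 30, 1250 AM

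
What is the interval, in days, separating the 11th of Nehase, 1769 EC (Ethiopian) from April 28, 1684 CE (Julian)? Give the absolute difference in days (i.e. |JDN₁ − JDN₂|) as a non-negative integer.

34066

JDN of the first date = 2370323.
JDN of the second date = 2336257.
|2336257 − 2370323| = 34066.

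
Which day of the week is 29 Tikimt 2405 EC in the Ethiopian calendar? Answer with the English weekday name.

This is JDN 2602340 (11 November 2412 Gregorian).
2602340 ≡ 6 (mod 7); counting from Monday = 0 gives Sunday.

Sunday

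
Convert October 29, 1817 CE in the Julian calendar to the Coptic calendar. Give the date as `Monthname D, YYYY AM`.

The source date corresponds to 10 November 1817 in the Gregorian calendar (JDN 2385019).
That day falls on 2 Hathor 1534 AM in the Coptic calendar.

Hathor 2, 1534 AM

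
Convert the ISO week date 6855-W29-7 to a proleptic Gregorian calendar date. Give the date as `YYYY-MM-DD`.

6855-07-25

ISO week 1 of 6855 is the week containing the first Thursday of 6855.
Week 29, day 7 (Sunday) lands on 6855-07-25.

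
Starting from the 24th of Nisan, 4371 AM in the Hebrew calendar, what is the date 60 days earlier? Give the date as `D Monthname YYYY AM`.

JDN of the 24th of Nisan, 4371 AM = 1944327.
1944327 − 60 = 1944267.
JDN 1944267 in the Hebrew calendar is 23 Shevat 4371 AM.

23 Shevat 4371 AM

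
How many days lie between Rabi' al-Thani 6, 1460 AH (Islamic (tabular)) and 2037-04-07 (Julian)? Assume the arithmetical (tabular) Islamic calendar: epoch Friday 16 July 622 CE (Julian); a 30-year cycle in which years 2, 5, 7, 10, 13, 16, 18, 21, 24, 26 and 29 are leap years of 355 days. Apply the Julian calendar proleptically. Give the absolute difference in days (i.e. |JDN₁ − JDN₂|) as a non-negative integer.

First date → JDN 2465555; second date → JDN 2465169.
The interval is |2465555 − 2465169| = 386 days.

386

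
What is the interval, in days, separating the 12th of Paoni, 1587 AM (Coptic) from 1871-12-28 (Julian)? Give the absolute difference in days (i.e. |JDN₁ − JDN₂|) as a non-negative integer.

205

JDN of the first date = 2404597.
JDN of the second date = 2404802.
|2404802 − 2404597| = 205.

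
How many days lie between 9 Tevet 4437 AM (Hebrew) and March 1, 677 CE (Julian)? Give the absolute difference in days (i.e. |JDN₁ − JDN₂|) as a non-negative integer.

71

JDN of the first date = 1968321.
JDN of the second date = 1968392.
|1968392 − 1968321| = 71.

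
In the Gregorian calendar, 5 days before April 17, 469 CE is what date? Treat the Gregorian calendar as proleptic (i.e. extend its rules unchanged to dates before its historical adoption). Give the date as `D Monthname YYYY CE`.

JDN of April 17, 469 CE = 1892466.
1892466 − 5 = 1892461.
JDN 1892461 in the Gregorian calendar is 12 April 469 CE.

12 April 469 CE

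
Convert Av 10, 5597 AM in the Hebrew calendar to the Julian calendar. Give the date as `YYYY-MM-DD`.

1837-07-30

The source date corresponds to 11 August 1837 in the Gregorian calendar (JDN 2392233).
That day falls on 30 July 1837 CE in the Julian calendar.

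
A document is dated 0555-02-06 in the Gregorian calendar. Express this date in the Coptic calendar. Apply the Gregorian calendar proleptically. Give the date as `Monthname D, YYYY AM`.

Julian Day Number of the source date = 1923806.
Converting JDN 1923806 to the Coptic calendar gives 10 Meshir 271 AM.

Meshir 10, 271 AM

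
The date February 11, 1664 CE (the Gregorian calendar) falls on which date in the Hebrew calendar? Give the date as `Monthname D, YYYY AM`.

Shevat 15, 5424 AM

Julian Day Number of the source date = 2328865.
Converting JDN 2328865 to the Hebrew calendar gives 15 Shevat 5424 AM.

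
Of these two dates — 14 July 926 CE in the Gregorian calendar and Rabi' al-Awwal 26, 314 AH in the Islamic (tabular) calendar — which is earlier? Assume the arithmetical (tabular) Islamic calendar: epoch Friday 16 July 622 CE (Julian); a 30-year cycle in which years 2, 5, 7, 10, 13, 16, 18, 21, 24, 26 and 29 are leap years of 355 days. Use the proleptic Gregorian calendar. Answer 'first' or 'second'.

second

Converting both to JDN: 2059469 vs 2059441; the smaller is the second.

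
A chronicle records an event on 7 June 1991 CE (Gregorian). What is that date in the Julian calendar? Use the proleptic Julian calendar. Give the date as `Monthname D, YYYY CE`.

May 25, 1991 CE

For dates in this range the Gregorian date is 13 days ahead of the Julian.
7 June 1991 Gregorian − 13 days → 25 May 1991 Julian.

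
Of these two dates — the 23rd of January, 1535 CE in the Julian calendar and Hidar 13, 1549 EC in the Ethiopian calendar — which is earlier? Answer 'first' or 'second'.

first

Converting both to JDN: 2281739 vs 2289700; the smaller is the first.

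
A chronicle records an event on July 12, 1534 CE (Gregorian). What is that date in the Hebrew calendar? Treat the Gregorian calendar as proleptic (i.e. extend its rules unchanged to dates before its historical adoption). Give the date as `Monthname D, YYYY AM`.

Tammuz 19, 5294 AM

Julian Day Number of the source date = 2281534.
Converting JDN 2281534 to the Hebrew calendar gives 19 Tammuz 5294 AM.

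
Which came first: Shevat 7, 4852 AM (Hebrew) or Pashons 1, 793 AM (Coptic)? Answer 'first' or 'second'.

second

Converting both to JDN: 2119928 vs 2114548; the smaller is the second.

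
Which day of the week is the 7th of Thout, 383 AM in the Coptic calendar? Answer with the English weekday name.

Friday

This is JDN 1964561 (7 September 666 Gregorian).
JDN 1964561 mod 7 = 4, and JDN 0 was a Monday, so this is a Friday.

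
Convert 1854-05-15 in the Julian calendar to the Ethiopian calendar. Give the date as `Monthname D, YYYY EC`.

The source date corresponds to 27 May 1854 in the Gregorian calendar (JDN 2398366).
That day falls on 20 Ginbot 1846 EC in the Ethiopian calendar.

Ginbot 20, 1846 EC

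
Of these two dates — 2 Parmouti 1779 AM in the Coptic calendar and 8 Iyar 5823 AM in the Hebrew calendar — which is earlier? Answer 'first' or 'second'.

First date → JDN 2474655; second date → JDN 2474682.
JDN 2474655 < JDN 2474682, so the first date is earlier.

first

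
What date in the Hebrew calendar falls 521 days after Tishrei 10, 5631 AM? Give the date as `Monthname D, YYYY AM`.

Counting 521 days forward from JDN 2404341 reaches JDN 2404862, which is Adar I 29, 5632 AM.

Adar I 29, 5632 AM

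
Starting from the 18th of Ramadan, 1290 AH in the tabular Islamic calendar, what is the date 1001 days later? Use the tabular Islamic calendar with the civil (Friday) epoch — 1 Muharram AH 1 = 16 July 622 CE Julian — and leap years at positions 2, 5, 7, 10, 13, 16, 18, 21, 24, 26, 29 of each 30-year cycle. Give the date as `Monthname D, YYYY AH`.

Rajab 15, 1293 AH

Counting 1001 days forward from JDN 2405472 reaches JDN 2406473, which is Rajab 15, 1293 AH.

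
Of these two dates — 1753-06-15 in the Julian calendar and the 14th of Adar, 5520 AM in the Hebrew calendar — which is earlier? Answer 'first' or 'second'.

Converting both to JDN: 2361507 vs 2363948; the smaller is the first.

first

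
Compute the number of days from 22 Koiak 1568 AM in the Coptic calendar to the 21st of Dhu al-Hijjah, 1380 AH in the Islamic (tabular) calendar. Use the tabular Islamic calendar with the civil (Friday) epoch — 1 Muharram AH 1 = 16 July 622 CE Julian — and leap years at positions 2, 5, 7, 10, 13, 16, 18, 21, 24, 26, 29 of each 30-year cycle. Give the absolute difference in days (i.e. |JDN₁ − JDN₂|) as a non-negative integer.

39969

JDN of the first date = 2397488.
JDN of the second date = 2437457.
|2437457 − 2397488| = 39969.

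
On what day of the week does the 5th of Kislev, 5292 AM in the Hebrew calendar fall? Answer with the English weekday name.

Tuesday

Equivalently 24 November 1531 Gregorian, JDN 2280573.
Since JDN mod 7 = 1 (0 = Monday), the day is Tuesday.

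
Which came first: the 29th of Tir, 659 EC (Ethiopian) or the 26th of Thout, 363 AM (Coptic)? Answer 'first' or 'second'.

second

First date → JDN 1964703; second date → JDN 1957275.
JDN 1957275 < JDN 1964703, so the second date is earlier.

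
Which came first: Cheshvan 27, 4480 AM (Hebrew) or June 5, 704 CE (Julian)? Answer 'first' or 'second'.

The two dates have Julian Day Numbers 1983990 and 1978350 respectively.
Since 1978350 < 1983990, the second date comes first.

second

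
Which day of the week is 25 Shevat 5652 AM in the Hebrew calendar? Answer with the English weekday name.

In the Gregorian calendar this is 23 February 1892 (JDN 2412152).
2412152 ≡ 1 (mod 7); counting from Monday = 0 gives Tuesday.

Tuesday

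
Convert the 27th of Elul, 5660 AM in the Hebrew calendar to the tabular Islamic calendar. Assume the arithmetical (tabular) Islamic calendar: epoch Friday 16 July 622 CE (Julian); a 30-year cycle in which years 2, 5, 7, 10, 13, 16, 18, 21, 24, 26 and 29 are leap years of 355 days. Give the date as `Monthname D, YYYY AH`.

Jumada al-Awwal 26, 1318 AH

The source date corresponds to 21 September 1900 in the Gregorian calendar (JDN 2415284).
That day falls on 26 Jumada al-Awwal 1318 AH in the tabular Islamic calendar.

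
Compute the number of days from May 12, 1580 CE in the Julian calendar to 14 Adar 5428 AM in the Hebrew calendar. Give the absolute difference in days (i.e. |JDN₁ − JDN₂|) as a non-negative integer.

JDN of the first date = 2298285.
JDN of the second date = 2330341.
|2330341 − 2298285| = 32056.

32056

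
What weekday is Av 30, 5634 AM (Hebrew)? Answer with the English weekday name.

Thursday

In the Gregorian calendar this is 13 August 1874 (JDN 2405749).
JDN 2405749 mod 7 = 3, and JDN 0 was a Monday, so this is a Thursday.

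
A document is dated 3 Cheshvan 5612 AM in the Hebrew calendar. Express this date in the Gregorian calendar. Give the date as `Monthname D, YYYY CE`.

October 29, 1851 CE

Both dates share Julian Day Number 2397425; in the Gregorian calendar that is 29 October 1851 CE.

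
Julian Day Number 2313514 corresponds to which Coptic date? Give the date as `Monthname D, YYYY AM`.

The Gregorian equivalent of JDN 2313514 is 31 January 1622.
In the Coptic calendar that day is Tobi 26, 1338 AM.

Tobi 26, 1338 AM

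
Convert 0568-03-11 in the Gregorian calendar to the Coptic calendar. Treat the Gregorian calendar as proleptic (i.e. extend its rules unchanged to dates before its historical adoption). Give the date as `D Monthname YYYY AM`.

13 Paremhat 284 AM

Both dates share Julian Day Number 1928588; in the Coptic calendar that is 13 Paremhat 284 AM.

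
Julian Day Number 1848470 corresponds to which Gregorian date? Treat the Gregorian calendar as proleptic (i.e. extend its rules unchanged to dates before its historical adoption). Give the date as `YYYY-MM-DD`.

JDN 2451545 is 1 Jan 2000; 1848470 is −603075 days from there.

0348-11-02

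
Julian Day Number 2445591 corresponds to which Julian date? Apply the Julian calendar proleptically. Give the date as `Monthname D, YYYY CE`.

August 31, 1983 CE

JDN 2445591 is 13 September 1983 in the Gregorian calendar.
In the Julian calendar that day is August 31, 1983 CE.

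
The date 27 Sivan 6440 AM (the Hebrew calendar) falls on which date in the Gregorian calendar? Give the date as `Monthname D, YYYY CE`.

Julian Day Number of the source date = 2700077.
Converting JDN 2700077 to the Gregorian calendar gives 16 June 2680 CE.

June 16, 2680 CE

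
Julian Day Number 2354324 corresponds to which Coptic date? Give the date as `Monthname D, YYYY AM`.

Paopi 18, 1450 AM

JDN 2354324 is 26 October 1733 in the Gregorian calendar.
In the Coptic calendar that day is Paopi 18, 1450 AM.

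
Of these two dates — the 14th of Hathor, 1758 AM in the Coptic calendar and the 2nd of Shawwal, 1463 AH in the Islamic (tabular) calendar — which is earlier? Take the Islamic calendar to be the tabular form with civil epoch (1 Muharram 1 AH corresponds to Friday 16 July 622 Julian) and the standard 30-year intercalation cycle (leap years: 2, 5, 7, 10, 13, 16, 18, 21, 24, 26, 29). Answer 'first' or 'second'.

First date → JDN 2466847; second date → JDN 2466791.
JDN 2466791 < JDN 2466847, so the second date is earlier.

second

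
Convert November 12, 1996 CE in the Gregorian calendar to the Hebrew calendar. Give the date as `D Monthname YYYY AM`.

1 Kislev 5757 AM

Both dates share Julian Day Number 2450400; in the Hebrew calendar that is 1 Kislev 5757 AM.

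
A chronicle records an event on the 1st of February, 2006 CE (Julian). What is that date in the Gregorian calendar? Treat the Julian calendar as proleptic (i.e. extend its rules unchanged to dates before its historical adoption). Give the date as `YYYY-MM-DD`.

2006-02-14

At this point the Julian calendar is 13 days behind the Gregorian.
1 February 2006 Julian + 13 days → 14 February 2006 Gregorian.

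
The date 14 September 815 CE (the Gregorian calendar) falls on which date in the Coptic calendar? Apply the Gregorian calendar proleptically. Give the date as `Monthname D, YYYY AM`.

Thout 12, 532 AM

Julian Day Number of the source date = 2018989.
Converting JDN 2018989 to the Coptic calendar gives 12 Thout 532 AM.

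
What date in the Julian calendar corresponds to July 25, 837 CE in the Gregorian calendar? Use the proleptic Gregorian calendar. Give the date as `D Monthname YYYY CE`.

21 July 837 CE

At this point the Julian calendar is 4 days behind the Gregorian.
25 July 837 Gregorian − 4 days → 21 July 837 Julian.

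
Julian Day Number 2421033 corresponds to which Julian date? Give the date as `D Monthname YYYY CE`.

The Gregorian equivalent of JDN 2421033 is 18 June 1916.
In the Julian calendar that day is 5 June 1916 CE.

5 June 1916 CE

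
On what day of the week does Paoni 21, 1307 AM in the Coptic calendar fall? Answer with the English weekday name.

Tuesday

Equivalently 25 June 1591 Gregorian, JDN 2302336.
Since JDN mod 7 = 1 (0 = Monday), the day is Tuesday.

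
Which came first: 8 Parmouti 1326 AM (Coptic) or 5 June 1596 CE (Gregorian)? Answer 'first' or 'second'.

The two dates have Julian Day Numbers 2309203 and 2304143 respectively.
Since 2304143 < 2309203, the second date comes first.

second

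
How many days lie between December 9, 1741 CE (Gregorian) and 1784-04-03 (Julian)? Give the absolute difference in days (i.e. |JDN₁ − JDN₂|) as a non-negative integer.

First date → JDN 2357290; second date → JDN 2372757.
The interval is |2357290 − 2372757| = 15467 days.

15467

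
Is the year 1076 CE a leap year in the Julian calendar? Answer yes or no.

yes

1076 mod 4 = 0, so it is a leap year in the Julian calendar.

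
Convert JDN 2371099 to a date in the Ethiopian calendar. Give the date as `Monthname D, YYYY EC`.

Meskerem 21, 1772 EC

The Gregorian equivalent of JDN 2371099 is 30 September 1779.
In the Ethiopian calendar that day is Meskerem 21, 1772 EC.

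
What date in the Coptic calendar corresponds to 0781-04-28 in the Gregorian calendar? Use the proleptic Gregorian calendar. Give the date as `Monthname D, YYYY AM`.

Parmouti 29, 497 AM

Both dates share Julian Day Number 2006432; in the Coptic calendar that is 29 Parmouti 497 AM.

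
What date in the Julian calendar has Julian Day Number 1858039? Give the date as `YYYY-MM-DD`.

0375-01-13

JDN 1858039 is 14 January 375 in the proleptic Gregorian calendar.
In the Julian calendar that day is 0375-01-13.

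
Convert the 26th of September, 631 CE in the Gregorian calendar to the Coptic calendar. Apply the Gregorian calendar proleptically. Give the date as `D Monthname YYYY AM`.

Julian Day Number of the source date = 1951796.
Converting JDN 1951796 to the Coptic calendar gives 25 Thout 348 AM.

25 Thout 348 AM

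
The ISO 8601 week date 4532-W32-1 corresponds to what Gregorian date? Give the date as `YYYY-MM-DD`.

4532-08-04

ISO week 1 of 4532 is the week containing the first Thursday of 4532.
Week 32, day 1 (Monday) lands on 4532-08-04.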